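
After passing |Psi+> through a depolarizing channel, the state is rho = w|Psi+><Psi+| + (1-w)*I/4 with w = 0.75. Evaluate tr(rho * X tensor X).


|Psi+> = (|01> + |10>)/sqrt(2)
For the pure Bell state, <X_A X_B> = +1 (Bell-state Pauli correlator).
The maximally-mixed part I/4 has tr(I/4 * P tensor P) = 0 for any traceless Pauli P.
So <X_A X_B>_rho = w * (+1) + (1 - w) * 0
= 0.75 * (+1)
= 0.7500

0.7500


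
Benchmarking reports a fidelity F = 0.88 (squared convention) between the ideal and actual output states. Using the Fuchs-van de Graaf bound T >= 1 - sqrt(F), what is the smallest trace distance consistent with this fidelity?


Fuchs-van de Graaf (squared-fidelity convention): 1 - sqrt(F) <= T <= sqrt(1 - F).
Lower bound: T >= 1 - sqrt(F)
sqrt(F) = sqrt(0.88) = 0.9381
T >= 1 - 0.9381
T >= 0.0619

0.0619


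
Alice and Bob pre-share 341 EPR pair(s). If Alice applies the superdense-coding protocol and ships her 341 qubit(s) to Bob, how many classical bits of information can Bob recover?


Superdense coding allows 2 classical bits per shared entangled pair.
341 pair(s) -> 2 * 341 = 682 classical bits

682


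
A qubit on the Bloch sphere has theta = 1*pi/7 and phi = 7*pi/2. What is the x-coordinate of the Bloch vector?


theta = 0.4488, phi = 10.9956
r_x = sin(theta)*cos(phi) = 0.4339 * 0.0000
r_x = 0.0000

0.0000


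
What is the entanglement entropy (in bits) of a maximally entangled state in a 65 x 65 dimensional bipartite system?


For a maximally entangled state in d x d:
S = log2(d) = log2(65)
= 6.0224

6.0224


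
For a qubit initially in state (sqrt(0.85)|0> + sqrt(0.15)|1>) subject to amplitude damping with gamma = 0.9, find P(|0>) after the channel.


For amplitude damping with parameter gamma on state sqrt(a)|0> + sqrt(b)|1>:
alpha^2 = 0.85, beta^2 = 0.15
P(|0>) = alpha^2 + gamma * beta^2
= 0.85 + 0.9 * 0.15
= 0.85 + 0.1350
= 0.9850

0.9850


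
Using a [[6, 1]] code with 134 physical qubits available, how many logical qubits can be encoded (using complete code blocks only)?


Each code block uses 6 physical qubits for 1 logical qubit(s).
Number of complete blocks = floor(134 / 6) = 22
Logical qubits = 22 * 1
= 22

22


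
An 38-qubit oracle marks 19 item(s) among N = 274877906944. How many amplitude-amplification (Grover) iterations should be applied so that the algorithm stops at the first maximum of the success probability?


After j Grover iterations the success probability is P(j) = sin^2((2j+1)*theta), where sin(theta) = sqrt(k/N).
N = 2^38 = 274877906944, k = 19
sin(theta) = sqrt(k/N) = 8.313939941e-06
theta = arcsin(sqrt(k/N)) = 8.313939941e-06 rad
P(j) reaches its first maximum when (2j+1)*theta is as close as possible to pi/2, i.e. j = round(pi/(4*theta) - 1/2).
pi/(4*theta) - 1/2 = 94467.1253
(For comparison, the common estimate pi/4 * sqrt(N/k) = 94467.6253; the exact maximiser is used here.)
Optimal iterations = 94467

94467


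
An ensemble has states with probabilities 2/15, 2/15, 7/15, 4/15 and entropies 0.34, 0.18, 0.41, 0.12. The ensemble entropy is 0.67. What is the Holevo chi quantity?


chi = S(rho) - sum_i p_i * S(rho_i)
Weighted entropy = 2/15 * 0.34 + 2/15 * 0.18 + 7/15 * 0.41 + 4/15 * 0.12
= 0.2927
chi = 0.67 - 0.2927
= 0.3773

0.3773


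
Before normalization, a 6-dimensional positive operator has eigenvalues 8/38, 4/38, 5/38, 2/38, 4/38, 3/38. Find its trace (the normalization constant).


tr(M) = sum of eigenvalues
= 8/38 + 4/38 + 5/38 + 2/38 + 4/38 + 3/38
= 26/38
= 0.6842

0.6842


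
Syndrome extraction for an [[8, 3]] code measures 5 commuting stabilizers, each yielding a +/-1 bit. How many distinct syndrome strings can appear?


Each stabilizer generator gives a binary (+1 or -1) measurement outcome.
With 5 independent generators:
Total syndromes = 2^5
= 32

32


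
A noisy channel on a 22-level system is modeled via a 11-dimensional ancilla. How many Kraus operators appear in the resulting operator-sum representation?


Tracing out the environment in an orthonormal basis {|i>_E} gives Kraus operators K_i = <i|_E U |0>_E.
Number of Kraus operators = dim(H_env) = d_env
= 11

11


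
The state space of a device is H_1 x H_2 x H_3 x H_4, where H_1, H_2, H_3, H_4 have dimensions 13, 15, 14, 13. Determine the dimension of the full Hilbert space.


dim(H_1 x H_2 x H_3 x H_4) = 13 * 15 * 14 * 13
= 195 * 14 * 13
= 2730 * 13
= 35490

35490


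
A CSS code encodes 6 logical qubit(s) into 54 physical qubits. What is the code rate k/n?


Code rate R = k/n
= 6/54
= 0.1111

0.1111


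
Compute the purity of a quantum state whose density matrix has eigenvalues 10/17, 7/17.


tr(rho^2) = sum of eigenvalues squared
= (10/17)^2 + (7/17)^2
= (100 + 49) / 289
= 149/289
= 0.5156

0.5156


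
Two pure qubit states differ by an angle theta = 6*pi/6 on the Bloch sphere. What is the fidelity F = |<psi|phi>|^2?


For states separated by angle theta on Bloch sphere:
F = cos^2(theta/2)
theta = 6*pi/6 = 3.1416
theta/2 = 1.5708
cos(theta/2) = 0.0000
F = 0.0000

0.0000


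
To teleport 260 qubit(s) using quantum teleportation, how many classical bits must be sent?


Quantum teleportation requires 2 classical bits per qubit teleported.
260 qubit(s) -> 2 * 260 = 520 classical bits

520


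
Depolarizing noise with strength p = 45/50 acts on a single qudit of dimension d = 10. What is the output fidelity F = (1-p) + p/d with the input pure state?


F = (1-p) + p/d
= (1 - 0.9000) + 0.9000/10
= 0.1000 + 0.0900
= 0.1900

0.1900


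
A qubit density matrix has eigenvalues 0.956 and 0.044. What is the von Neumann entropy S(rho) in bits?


S = -p*log2(p) - (1-p)*log2(1-p)
p = 0.9560, 1-p = 0.0440
= -0.9560 * log2(0.9560) - 0.0440 * log2(0.0440)
= -(-0.0621) - (-0.1983)
= 0.2603

0.2603


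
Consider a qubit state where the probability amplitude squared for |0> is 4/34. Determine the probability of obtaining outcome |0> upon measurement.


|alpha|^2 = 4/34 = 0.1176
|beta|^2 = 1 - 4/34 = 30/34 = 0.8824
P(|0>) = |alpha|^2 = 0.1176

0.1176


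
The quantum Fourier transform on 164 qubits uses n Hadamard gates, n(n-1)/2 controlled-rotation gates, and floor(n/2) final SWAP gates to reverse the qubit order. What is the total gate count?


Hadamard gates: 164
Controlled rotations: n*(n-1)/2 = 164*163/2 = 13366
SWAP gates: floor(n/2) = floor(164/2) = 82
Total = 164 + 13366 + 82
= 13612

13612


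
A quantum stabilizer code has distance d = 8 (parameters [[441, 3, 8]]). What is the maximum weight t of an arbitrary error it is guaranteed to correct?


Code parameters: [[441, 3, 8]], distance d = 8.
Number of correctable errors = floor((d-1)/2)
= floor((8 - 1)/2)
= floor(7/2)
= 3

3


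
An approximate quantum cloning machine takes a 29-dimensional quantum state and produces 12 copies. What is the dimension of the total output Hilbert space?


Output space = H^(tensor 12) where dim(H) = 29
dim = 29^12
= 841 (after 2 factors)
= 24389 (after 3 factors)
= 707281 (after 4 factors)
= 20511149 (after 5 factors)
= 594823321 (after 6 factors)
= 17249876309 (after 7 factors)
= 500246412961 (after 8 factors)
= 14507145975869 (after 9 factors)
= 420707233300201 (after 10 factors)
= 12200509765705829 (after 11 factors)
= 353814783205469041 (after 12 factors)
= 353814783205469041

353814783205469041


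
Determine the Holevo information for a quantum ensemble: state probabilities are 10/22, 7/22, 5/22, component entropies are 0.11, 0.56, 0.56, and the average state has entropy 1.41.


chi = S(rho) - sum_i p_i * S(rho_i)
Weighted entropy = 10/22 * 0.11 + 7/22 * 0.56 + 5/22 * 0.56
= 0.3555
chi = 1.41 - 0.3555
= 1.0545

1.0545


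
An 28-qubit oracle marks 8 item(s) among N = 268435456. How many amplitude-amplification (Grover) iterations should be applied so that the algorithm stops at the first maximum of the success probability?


After j Grover iterations the success probability is P(j) = sin^2((2j+1)*theta), where sin(theta) = sqrt(k/N).
N = 2^28 = 268435456, k = 8
sin(theta) = sqrt(k/N) = 0.0001726334915
theta = arcsin(sqrt(k/N)) = 0.0001726334924 rad
P(j) reaches its first maximum when (2j+1)*theta is as close as possible to pi/2, i.e. j = round(pi/(4*theta) - 1/2).
pi/(4*theta) - 1/2 = 4549.0121
(For comparison, the common estimate pi/4 * sqrt(N/k) = 4549.5121; the exact maximiser is used here.)
Optimal iterations = 4549

4549


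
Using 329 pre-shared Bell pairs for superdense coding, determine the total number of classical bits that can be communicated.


Superdense coding allows 2 classical bits per shared entangled pair.
329 pair(s) -> 2 * 329 = 658 classical bits

658


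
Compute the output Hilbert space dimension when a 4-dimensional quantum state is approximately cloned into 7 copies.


Output space = H^(tensor 7) where dim(H) = 4
dim = 4^7
= 16 (after 2 factors)
= 64 (after 3 factors)
= 256 (after 4 factors)
= 1024 (after 5 factors)
= 4096 (after 6 factors)
= 16384 (after 7 factors)
= 16384

16384


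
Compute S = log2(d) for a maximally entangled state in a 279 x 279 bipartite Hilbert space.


For a maximally entangled state in d x d:
S = log2(d) = log2(279)
= 8.1241

8.1241


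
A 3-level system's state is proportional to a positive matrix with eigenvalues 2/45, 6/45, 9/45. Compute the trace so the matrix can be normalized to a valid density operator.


tr(M) = sum of eigenvalues
= 2/45 + 6/45 + 9/45
= 17/45
= 0.3778

0.3778


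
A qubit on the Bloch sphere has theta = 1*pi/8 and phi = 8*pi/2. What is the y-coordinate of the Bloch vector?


theta = 0.3927, phi = 12.5664
r_y = sin(theta)*sin(phi) = 0.3827 * 0.0000
r_y = 0.0000

0.0000


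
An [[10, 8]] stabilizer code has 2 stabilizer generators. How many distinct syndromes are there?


Each stabilizer generator gives a binary (+1 or -1) measurement outcome.
With 2 independent generators:
Total syndromes = 2^2
= 4

4


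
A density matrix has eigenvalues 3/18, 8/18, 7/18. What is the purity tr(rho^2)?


tr(rho^2) = sum of eigenvalues squared
= (3/18)^2 + (8/18)^2 + (7/18)^2
= (9 + 64 + 49) / 324
= 122/324
= 0.3765

0.3765


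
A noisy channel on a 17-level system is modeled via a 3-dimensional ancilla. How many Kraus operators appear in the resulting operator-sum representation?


Tracing out the environment in an orthonormal basis {|i>_E} gives Kraus operators K_i = <i|_E U |0>_E.
Number of Kraus operators = dim(H_env) = d_env
= 3

3


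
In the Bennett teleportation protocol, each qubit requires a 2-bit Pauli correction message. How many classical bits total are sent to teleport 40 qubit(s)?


Quantum teleportation requires 2 classical bits per qubit teleported.
40 qubit(s) -> 2 * 40 = 80 classical bits

80


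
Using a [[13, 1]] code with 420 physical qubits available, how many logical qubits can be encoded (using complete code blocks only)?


Each code block uses 13 physical qubits for 1 logical qubit(s).
Number of complete blocks = floor(420 / 13) = 32
Logical qubits = 32 * 1
= 32

32


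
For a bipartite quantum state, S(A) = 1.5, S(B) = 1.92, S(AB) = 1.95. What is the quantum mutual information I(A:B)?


I(A:B) = S(A) + S(B) - S(AB)
= 1.5 + 1.92 - 1.95
= 1.4700

1.4700


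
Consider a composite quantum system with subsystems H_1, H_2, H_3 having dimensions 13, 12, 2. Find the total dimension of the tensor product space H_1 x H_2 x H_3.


dim(H_1 x H_2 x H_3) = 13 * 12 * 2
= 156 * 2
= 312

312


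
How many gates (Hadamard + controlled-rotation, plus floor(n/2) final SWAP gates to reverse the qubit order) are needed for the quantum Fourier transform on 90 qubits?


Hadamard gates: 90
Controlled rotations: n*(n-1)/2 = 90*89/2 = 4005
SWAP gates: floor(n/2) = floor(90/2) = 45
Total = 90 + 4005 + 45
= 4140

4140


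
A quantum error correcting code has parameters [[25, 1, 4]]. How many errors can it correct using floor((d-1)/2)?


Code parameters: [[25, 1, 4]], distance d = 4.
Number of correctable errors = floor((d-1)/2)
= floor((4 - 1)/2)
= floor(3/2)
= 1

1


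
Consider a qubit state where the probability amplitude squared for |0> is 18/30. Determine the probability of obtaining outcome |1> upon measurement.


|alpha|^2 = 18/30 = 0.6000
|beta|^2 = 1 - 18/30 = 12/30 = 0.4000
P(|1>) = |beta|^2 = 0.4000

0.4000


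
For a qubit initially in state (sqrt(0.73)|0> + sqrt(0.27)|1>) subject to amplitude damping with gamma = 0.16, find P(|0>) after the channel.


For amplitude damping with parameter gamma on state sqrt(a)|0> + sqrt(b)|1>:
alpha^2 = 0.73, beta^2 = 0.27
P(|0>) = alpha^2 + gamma * beta^2
= 0.73 + 0.16 * 0.27
= 0.73 + 0.0432
= 0.7732

0.7732


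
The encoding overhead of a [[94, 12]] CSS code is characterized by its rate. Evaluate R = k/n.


Code rate R = k/n
= 12/94
= 0.1277

0.1277


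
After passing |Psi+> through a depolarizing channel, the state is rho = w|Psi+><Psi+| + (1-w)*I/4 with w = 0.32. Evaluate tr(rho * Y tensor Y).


|Psi+> = (|01> + |10>)/sqrt(2)
For the pure Bell state, <Y_A Y_B> = +1 (Bell-state Pauli correlator).
The maximally-mixed part I/4 has tr(I/4 * P tensor P) = 0 for any traceless Pauli P.
So <Y_A Y_B>_rho = w * (+1) + (1 - w) * 0
= 0.32 * (+1)
= 0.3200

0.3200


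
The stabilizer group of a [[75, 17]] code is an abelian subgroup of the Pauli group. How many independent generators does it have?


For an [[n,k]] stabilizer code:
Number of stabilizer generators = n - k
= 75 - 17
= 58

58


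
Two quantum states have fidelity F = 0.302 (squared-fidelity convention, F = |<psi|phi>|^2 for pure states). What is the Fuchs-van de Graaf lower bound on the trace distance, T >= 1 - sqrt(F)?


Fuchs-van de Graaf (squared-fidelity convention): 1 - sqrt(F) <= T <= sqrt(1 - F).
Lower bound: T >= 1 - sqrt(F)
sqrt(F) = sqrt(0.302) = 0.5495
T >= 1 - 0.5495
T >= 0.4505

0.4505


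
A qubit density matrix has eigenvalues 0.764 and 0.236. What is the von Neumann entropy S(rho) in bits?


S = -p*log2(p) - (1-p)*log2(1-p)
p = 0.7640, 1-p = 0.2360
= -0.7640 * log2(0.7640) - 0.2360 * log2(0.2360)
= -(-0.2967) - (-0.4916)
= 0.7883

0.7883


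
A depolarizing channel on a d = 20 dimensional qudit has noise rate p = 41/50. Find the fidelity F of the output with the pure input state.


F = (1-p) + p/d
= (1 - 0.8200) + 0.8200/20
= 0.1800 + 0.0410
= 0.2210

0.2210


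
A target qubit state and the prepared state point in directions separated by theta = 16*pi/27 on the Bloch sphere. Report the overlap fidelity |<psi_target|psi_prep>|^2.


For states separated by angle theta on Bloch sphere:
F = cos^2(theta/2)
theta = 16*pi/27 = 1.8617
theta/2 = 0.9308
cos(theta/2) = 0.5972
F = 0.3566

0.3566


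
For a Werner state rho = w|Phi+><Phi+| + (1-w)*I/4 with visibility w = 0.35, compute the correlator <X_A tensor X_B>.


|Phi+> = (|00> + |11>)/sqrt(2)
For the pure Bell state, <X_A X_B> = +1 (Bell-state Pauli correlator).
The maximally-mixed part I/4 has tr(I/4 * P tensor P) = 0 for any traceless Pauli P.
So <X_A X_B>_rho = w * (+1) + (1 - w) * 0
= 0.35 * (+1)
= 0.3500

0.3500


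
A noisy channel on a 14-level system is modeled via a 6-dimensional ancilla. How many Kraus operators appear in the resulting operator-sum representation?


Tracing out the environment in an orthonormal basis {|i>_E} gives Kraus operators K_i = <i|_E U |0>_E.
Number of Kraus operators = dim(H_env) = d_env
= 6

6


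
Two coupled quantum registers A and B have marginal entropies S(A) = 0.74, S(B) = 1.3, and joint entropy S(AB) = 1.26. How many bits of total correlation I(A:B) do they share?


I(A:B) = S(A) + S(B) - S(AB)
= 0.74 + 1.3 - 1.26
= 0.7800

0.7800


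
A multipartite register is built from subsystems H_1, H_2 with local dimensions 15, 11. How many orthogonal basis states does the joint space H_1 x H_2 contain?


dim(H_1 x H_2) = 15 * 11
= 165

165


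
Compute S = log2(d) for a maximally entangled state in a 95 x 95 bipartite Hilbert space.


For a maximally entangled state in d x d:
S = log2(d) = log2(95)
= 6.5699

6.5699


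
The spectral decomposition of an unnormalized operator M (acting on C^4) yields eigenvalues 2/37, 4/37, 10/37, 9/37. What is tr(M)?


tr(M) = sum of eigenvalues
= 2/37 + 4/37 + 10/37 + 9/37
= 25/37
= 0.6757

0.6757


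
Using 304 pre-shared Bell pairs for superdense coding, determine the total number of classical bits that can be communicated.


Superdense coding allows 2 classical bits per shared entangled pair.
304 pair(s) -> 2 * 304 = 608 classical bits

608


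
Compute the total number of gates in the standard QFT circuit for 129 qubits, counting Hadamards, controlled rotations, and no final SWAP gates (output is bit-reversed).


Hadamard gates: 129
Controlled rotations: n*(n-1)/2 = 129*128/2 = 8256
SWAP gates: 0 (omitted)
Total = 129 + 8256
= 8385

8385


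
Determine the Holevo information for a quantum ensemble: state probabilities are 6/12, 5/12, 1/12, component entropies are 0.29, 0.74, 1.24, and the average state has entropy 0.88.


chi = S(rho) - sum_i p_i * S(rho_i)
Weighted entropy = 6/12 * 0.29 + 5/12 * 0.74 + 1/12 * 1.24
= 0.5567
chi = 0.88 - 0.5567
= 0.3233

0.3233


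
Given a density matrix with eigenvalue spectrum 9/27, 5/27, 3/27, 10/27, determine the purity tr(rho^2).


tr(rho^2) = sum of eigenvalues squared
= (9/27)^2 + (5/27)^2 + (3/27)^2 + (10/27)^2
= (81 + 25 + 9 + 100) / 729
= 215/729
= 0.2949

0.2949


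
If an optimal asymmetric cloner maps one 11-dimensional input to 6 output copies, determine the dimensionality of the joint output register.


Output space = H^(tensor 6) where dim(H) = 11
dim = 11^6
= 121 (after 2 factors)
= 1331 (after 3 factors)
= 14641 (after 4 factors)
= 161051 (after 5 factors)
= 1771561 (after 6 factors)
= 1771561

1771561


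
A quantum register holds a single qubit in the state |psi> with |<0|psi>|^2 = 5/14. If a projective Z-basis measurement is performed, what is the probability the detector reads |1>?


|alpha|^2 = 5/14 = 0.3571
|beta|^2 = 1 - 5/14 = 9/14 = 0.6429
P(|1>) = |beta|^2 = 0.6429

0.6429


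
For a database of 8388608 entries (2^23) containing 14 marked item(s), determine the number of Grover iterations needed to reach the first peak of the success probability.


After j Grover iterations the success probability is P(j) = sin^2((2j+1)*theta), where sin(theta) = sqrt(k/N).
N = 2^23 = 8388608, k = 14
sin(theta) = sqrt(k/N) = 0.001291870757
theta = arcsin(sqrt(k/N)) = 0.001291871117 rad
P(j) reaches its first maximum when (2j+1)*theta is as close as possible to pi/2, i.e. j = round(pi/(4*theta) - 1/2).
pi/(4*theta) - 1/2 = 607.4540
(For comparison, the common estimate pi/4 * sqrt(N/k) = 607.9541; the exact maximiser is used here.)
Optimal iterations = 607

607


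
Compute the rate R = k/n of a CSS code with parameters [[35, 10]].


Code rate R = k/n
= 10/35
= 0.2857

0.2857


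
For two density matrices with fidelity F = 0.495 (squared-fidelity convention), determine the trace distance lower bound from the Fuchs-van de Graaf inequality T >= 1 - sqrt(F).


Fuchs-van de Graaf (squared-fidelity convention): 1 - sqrt(F) <= T <= sqrt(1 - F).
Lower bound: T >= 1 - sqrt(F)
sqrt(F) = sqrt(0.495) = 0.7036
T >= 1 - 0.7036
T >= 0.2964

0.2964


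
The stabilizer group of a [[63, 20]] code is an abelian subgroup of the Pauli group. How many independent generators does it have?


For an [[n,k]] stabilizer code:
Number of stabilizer generators = n - k
= 63 - 20
= 43

43


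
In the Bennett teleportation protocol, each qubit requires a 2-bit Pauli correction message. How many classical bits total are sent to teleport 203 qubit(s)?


Quantum teleportation requires 2 classical bits per qubit teleported.
203 qubit(s) -> 2 * 203 = 406 classical bits

406


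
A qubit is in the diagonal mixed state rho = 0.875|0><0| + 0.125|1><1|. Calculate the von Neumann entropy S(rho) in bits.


S = -p*log2(p) - (1-p)*log2(1-p)
p = 0.8750, 1-p = 0.1250
= -0.8750 * log2(0.8750) - 0.1250 * log2(0.1250)
= -(-0.1686) - (-0.3750)
= 0.5436

0.5436


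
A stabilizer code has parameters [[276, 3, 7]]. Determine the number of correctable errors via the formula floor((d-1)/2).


Code parameters: [[276, 3, 7]], distance d = 7.
Number of correctable errors = floor((d-1)/2)
= floor((7 - 1)/2)
= floor(6/2)
= 3

3


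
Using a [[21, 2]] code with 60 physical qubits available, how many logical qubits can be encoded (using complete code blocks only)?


Each code block uses 21 physical qubits for 2 logical qubit(s).
Number of complete blocks = floor(60 / 21) = 2
Logical qubits = 2 * 2
= 4

4


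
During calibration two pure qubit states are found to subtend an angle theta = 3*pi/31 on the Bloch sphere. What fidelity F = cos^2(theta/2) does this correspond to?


For states separated by angle theta on Bloch sphere:
F = cos^2(theta/2)
theta = 3*pi/31 = 0.3040
theta/2 = 0.1520
cos(theta/2) = 0.9885
F = 0.9771

0.9771


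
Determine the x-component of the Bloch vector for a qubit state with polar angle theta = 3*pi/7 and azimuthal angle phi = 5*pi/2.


theta = 1.3464, phi = 7.8540
r_x = sin(theta)*cos(phi) = 0.9749 * 0.0000
r_x = 0.0000

0.0000


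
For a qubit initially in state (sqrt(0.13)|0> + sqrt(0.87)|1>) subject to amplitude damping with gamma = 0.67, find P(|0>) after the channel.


For amplitude damping with parameter gamma on state sqrt(a)|0> + sqrt(b)|1>:
alpha^2 = 0.13, beta^2 = 0.87
P(|0>) = alpha^2 + gamma * beta^2
= 0.13 + 0.67 * 0.87
= 0.13 + 0.5829
= 0.7129

0.7129


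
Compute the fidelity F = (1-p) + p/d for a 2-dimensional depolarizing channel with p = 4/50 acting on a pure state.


F = (1-p) + p/d
= (1 - 0.0800) + 0.0800/2
= 0.9200 + 0.0400
= 0.9600

0.9600


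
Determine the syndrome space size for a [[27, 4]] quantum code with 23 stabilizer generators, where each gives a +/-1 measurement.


Each stabilizer generator gives a binary (+1 or -1) measurement outcome.
With 23 independent generators:
Total syndromes = 2^23
= 8388608

8388608


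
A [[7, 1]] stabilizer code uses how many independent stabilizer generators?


For an [[n,k]] stabilizer code:
Number of stabilizer generators = n - k
= 7 - 1
= 6

6


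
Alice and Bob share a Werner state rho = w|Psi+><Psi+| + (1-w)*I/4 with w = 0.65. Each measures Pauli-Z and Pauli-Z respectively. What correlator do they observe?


|Psi+> = (|01> + |10>)/sqrt(2)
For the pure Bell state, <Z_A Z_B> = -1 (Bell-state Pauli correlator).
The maximally-mixed part I/4 has tr(I/4 * P tensor P) = 0 for any traceless Pauli P.
So <Z_A Z_B>_rho = w * (-1) + (1 - w) * 0
= 0.65 * (-1)
= -0.6500

-0.6500


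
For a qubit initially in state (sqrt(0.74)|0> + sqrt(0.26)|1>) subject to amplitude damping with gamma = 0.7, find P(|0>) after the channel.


For amplitude damping with parameter gamma on state sqrt(a)|0> + sqrt(b)|1>:
alpha^2 = 0.74, beta^2 = 0.26
P(|0>) = alpha^2 + gamma * beta^2
= 0.74 + 0.7 * 0.26
= 0.74 + 0.1820
= 0.9220

0.9220


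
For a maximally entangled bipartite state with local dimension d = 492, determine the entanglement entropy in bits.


For a maximally entangled state in d x d:
S = log2(d) = log2(492)
= 8.9425

8.9425


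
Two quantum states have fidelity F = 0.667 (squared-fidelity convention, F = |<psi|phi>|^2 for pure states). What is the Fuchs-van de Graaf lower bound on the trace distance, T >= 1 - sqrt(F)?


Fuchs-van de Graaf (squared-fidelity convention): 1 - sqrt(F) <= T <= sqrt(1 - F).
Lower bound: T >= 1 - sqrt(F)
sqrt(F) = sqrt(0.667) = 0.8167
T >= 1 - 0.8167
T >= 0.1833

0.1833


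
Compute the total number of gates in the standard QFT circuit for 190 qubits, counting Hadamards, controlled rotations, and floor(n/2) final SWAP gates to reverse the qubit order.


Hadamard gates: 190
Controlled rotations: n*(n-1)/2 = 190*189/2 = 17955
SWAP gates: floor(n/2) = floor(190/2) = 95
Total = 190 + 17955 + 95
= 18240

18240


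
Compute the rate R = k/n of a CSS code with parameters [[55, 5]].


Code rate R = k/n
= 5/55
= 0.0909

0.0909


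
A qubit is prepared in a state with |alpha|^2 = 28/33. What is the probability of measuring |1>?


|alpha|^2 = 28/33 = 0.8485
|beta|^2 = 1 - 28/33 = 5/33 = 0.1515
P(|1>) = |beta|^2 = 0.1515

0.1515


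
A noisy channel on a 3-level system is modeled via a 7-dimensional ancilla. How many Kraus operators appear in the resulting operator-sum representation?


Tracing out the environment in an orthonormal basis {|i>_E} gives Kraus operators K_i = <i|_E U |0>_E.
Number of Kraus operators = dim(H_env) = d_env
= 7

7


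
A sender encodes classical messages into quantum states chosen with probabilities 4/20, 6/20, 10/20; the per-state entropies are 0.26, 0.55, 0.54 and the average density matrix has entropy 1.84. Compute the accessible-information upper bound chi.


chi = S(rho) - sum_i p_i * S(rho_i)
Weighted entropy = 4/20 * 0.26 + 6/20 * 0.55 + 10/20 * 0.54
= 0.4870
chi = 1.84 - 0.4870
= 1.3530

1.3530


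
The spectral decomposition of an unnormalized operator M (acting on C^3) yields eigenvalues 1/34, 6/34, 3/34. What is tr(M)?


tr(M) = sum of eigenvalues
= 1/34 + 6/34 + 3/34
= 10/34
= 0.2941

0.2941


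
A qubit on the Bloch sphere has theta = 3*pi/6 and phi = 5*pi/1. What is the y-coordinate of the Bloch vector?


theta = 1.5708, phi = 15.7080
r_y = sin(theta)*sin(phi) = 1.0000 * 0.0000
r_y = 0.0000

0.0000


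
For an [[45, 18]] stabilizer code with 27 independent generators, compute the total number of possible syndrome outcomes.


Each stabilizer generator gives a binary (+1 or -1) measurement outcome.
With 27 independent generators:
Total syndromes = 2^27
= 134217728

134217728


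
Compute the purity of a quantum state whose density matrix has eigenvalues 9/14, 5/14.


tr(rho^2) = sum of eigenvalues squared
= (9/14)^2 + (5/14)^2
= (81 + 25) / 196
= 106/196
= 0.5408

0.5408


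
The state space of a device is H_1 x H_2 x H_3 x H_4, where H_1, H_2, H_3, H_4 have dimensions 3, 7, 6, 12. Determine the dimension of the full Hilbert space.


dim(H_1 x H_2 x H_3 x H_4) = 3 * 7 * 6 * 12
= 21 * 6 * 12
= 126 * 12
= 1512

1512


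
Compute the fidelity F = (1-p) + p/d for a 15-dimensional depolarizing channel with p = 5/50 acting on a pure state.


F = (1-p) + p/d
= (1 - 0.1000) + 0.1000/15
= 0.9000 + 0.0067
= 0.9067

0.9067


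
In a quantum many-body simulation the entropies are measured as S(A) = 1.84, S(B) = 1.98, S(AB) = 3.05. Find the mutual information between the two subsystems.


I(A:B) = S(A) + S(B) - S(AB)
= 1.84 + 1.98 - 3.05
= 0.7700

0.7700


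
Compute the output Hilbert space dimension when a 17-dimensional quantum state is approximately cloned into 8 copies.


Output space = H^(tensor 8) where dim(H) = 17
dim = 17^8
= 289 (after 2 factors)
= 4913 (after 3 factors)
= 83521 (after 4 factors)
= 1419857 (after 5 factors)
= 24137569 (after 6 factors)
= 410338673 (after 7 factors)
= 6975757441 (after 8 factors)
= 6975757441

6975757441


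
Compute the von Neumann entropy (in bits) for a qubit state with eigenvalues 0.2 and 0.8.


S = -p*log2(p) - (1-p)*log2(1-p)
p = 0.2000, 1-p = 0.8000
= -0.2000 * log2(0.2000) - 0.8000 * log2(0.8000)
= -(-0.4644) - (-0.2575)
= 0.7219

0.7219


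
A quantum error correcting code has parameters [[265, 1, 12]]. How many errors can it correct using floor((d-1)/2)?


Code parameters: [[265, 1, 12]], distance d = 12.
Number of correctable errors = floor((d-1)/2)
= floor((12 - 1)/2)
= floor(11/2)
= 5

5


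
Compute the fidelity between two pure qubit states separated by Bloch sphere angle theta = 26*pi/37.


For states separated by angle theta on Bloch sphere:
F = cos^2(theta/2)
theta = 26*pi/37 = 2.2076
theta/2 = 1.1038
cos(theta/2) = 0.4502
F = 0.2027

0.2027


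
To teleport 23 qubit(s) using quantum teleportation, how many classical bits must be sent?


Quantum teleportation requires 2 classical bits per qubit teleported.
23 qubit(s) -> 2 * 23 = 46 classical bits

46


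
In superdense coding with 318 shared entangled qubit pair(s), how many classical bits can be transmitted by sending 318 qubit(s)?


Superdense coding allows 2 classical bits per shared entangled pair.
318 pair(s) -> 2 * 318 = 636 classical bits

636


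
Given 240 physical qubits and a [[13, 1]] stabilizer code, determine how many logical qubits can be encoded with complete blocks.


Each code block uses 13 physical qubits for 1 logical qubit(s).
Number of complete blocks = floor(240 / 13) = 18
Logical qubits = 18 * 1
= 18

18


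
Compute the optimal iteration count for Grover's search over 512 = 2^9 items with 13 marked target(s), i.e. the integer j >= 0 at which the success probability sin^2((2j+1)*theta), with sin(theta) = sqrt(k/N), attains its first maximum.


After j Grover iterations the success probability is P(j) = sin^2((2j+1)*theta), where sin(theta) = sqrt(k/N).
N = 2^9 = 512, k = 13
sin(theta) = sqrt(k/N) = 0.1593443598
theta = arcsin(sqrt(k/N)) = 0.1600264916 rad
P(j) reaches its first maximum when (2j+1)*theta is as close as possible to pi/2, i.e. j = round(pi/(4*theta) - 1/2).
pi/(4*theta) - 1/2 = 4.4079
(For comparison, the common estimate pi/4 * sqrt(N/k) = 4.9289; the exact maximiser is used here.)
Optimal iterations = 4

4


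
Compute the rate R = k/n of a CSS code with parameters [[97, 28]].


Code rate R = k/n
= 28/97
= 0.2887

0.2887


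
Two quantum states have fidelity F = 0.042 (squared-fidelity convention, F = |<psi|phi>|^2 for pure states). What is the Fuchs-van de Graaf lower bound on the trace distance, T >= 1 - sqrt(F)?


Fuchs-van de Graaf (squared-fidelity convention): 1 - sqrt(F) <= T <= sqrt(1 - F).
Lower bound: T >= 1 - sqrt(F)
sqrt(F) = sqrt(0.042) = 0.2049
T >= 1 - 0.2049
T >= 0.7951

0.7951


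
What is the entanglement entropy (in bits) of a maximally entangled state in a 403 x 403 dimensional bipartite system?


For a maximally entangled state in d x d:
S = log2(d) = log2(403)
= 8.6546

8.6546


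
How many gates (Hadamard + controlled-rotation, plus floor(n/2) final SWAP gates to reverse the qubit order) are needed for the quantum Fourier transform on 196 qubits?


Hadamard gates: 196
Controlled rotations: n*(n-1)/2 = 196*195/2 = 19110
SWAP gates: floor(n/2) = floor(196/2) = 98
Total = 196 + 19110 + 98
= 19404

19404


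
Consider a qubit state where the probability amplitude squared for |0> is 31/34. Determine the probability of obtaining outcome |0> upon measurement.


|alpha|^2 = 31/34 = 0.9118
|beta|^2 = 1 - 31/34 = 3/34 = 0.0882
P(|0>) = |alpha|^2 = 0.9118

0.9118


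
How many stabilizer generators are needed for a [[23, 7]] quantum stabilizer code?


For an [[n,k]] stabilizer code:
Number of stabilizer generators = n - k
= 23 - 7
= 16

16


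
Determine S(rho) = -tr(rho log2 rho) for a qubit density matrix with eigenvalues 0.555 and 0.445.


S = -p*log2(p) - (1-p)*log2(1-p)
p = 0.5550, 1-p = 0.4450
= -0.5550 * log2(0.5550) - 0.4450 * log2(0.4450)
= -(-0.4714) - (-0.5198)
= 0.9913

0.9913


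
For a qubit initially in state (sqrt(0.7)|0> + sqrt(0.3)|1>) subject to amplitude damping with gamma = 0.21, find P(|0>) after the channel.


For amplitude damping with parameter gamma on state sqrt(a)|0> + sqrt(b)|1>:
alpha^2 = 0.7, beta^2 = 0.3
P(|0>) = alpha^2 + gamma * beta^2
= 0.7 + 0.21 * 0.3
= 0.7 + 0.0630
= 0.7630

0.7630


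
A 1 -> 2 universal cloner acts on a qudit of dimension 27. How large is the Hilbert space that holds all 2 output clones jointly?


Output space = H^(tensor 2) where dim(H) = 27
dim = 27^2
= 729

729


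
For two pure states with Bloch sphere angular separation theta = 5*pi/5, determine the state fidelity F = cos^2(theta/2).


For states separated by angle theta on Bloch sphere:
F = cos^2(theta/2)
theta = 5*pi/5 = 3.1416
theta/2 = 1.5708
cos(theta/2) = 0.0000
F = 0.0000

0.0000


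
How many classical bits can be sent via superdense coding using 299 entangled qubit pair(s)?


Superdense coding allows 2 classical bits per shared entangled pair.
299 pair(s) -> 2 * 299 = 598 classical bits

598


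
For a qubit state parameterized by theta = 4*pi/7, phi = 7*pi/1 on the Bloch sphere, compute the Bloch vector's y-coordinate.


theta = 1.7952, phi = 21.9911
r_y = sin(theta)*sin(phi) = 0.9749 * 0.0000
r_y = 0.0000

0.0000


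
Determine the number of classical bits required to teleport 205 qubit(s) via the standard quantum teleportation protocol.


Quantum teleportation requires 2 classical bits per qubit teleported.
205 qubit(s) -> 2 * 205 = 410 classical bits

410


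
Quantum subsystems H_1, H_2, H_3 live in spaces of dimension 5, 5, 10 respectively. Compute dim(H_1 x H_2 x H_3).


dim(H_1 x H_2 x H_3) = 5 * 5 * 10
= 25 * 10
= 250

250


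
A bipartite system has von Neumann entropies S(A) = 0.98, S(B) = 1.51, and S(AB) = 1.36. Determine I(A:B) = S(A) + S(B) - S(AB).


I(A:B) = S(A) + S(B) - S(AB)
= 0.98 + 1.51 - 1.36
= 1.1300

1.1300


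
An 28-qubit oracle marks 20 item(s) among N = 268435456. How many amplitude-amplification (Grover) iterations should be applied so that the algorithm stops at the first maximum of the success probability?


After j Grover iterations the success probability is P(j) = sin^2((2j+1)*theta), where sin(theta) = sqrt(k/N).
N = 2^28 = 268435456, k = 20
sin(theta) = sqrt(k/N) = 0.0002729575168
theta = arcsin(sqrt(k/N)) = 0.0002729575202 rad
P(j) reaches its first maximum when (2j+1)*theta is as close as possible to pi/2, i.e. j = round(pi/(4*theta) - 1/2).
pi/(4*theta) - 1/2 = 2876.8641
(For comparison, the common estimate pi/4 * sqrt(N/k) = 2877.3641; the exact maximiser is used here.)
Optimal iterations = 2877

2877


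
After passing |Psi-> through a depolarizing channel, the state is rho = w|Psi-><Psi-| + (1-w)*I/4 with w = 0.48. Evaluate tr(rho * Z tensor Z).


|Psi-> = (|01> - |10>)/sqrt(2)
For the pure Bell state, <Z_A Z_B> = -1 (Bell-state Pauli correlator).
The maximally-mixed part I/4 has tr(I/4 * P tensor P) = 0 for any traceless Pauli P.
So <Z_A Z_B>_rho = w * (-1) + (1 - w) * 0
= 0.48 * (-1)
= -0.4800

-0.4800


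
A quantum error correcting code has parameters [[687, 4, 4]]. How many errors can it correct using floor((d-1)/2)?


Code parameters: [[687, 4, 4]], distance d = 4.
Number of correctable errors = floor((d-1)/2)
= floor((4 - 1)/2)
= floor(3/2)
= 1

1


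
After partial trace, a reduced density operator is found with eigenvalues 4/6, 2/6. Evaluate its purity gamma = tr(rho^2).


tr(rho^2) = sum of eigenvalues squared
= (4/6)^2 + (2/6)^2
= (16 + 4) / 36
= 20/36
= 0.5556

0.5556


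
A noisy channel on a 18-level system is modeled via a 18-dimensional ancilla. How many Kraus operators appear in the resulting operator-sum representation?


Tracing out the environment in an orthonormal basis {|i>_E} gives Kraus operators K_i = <i|_E U |0>_E.
Number of Kraus operators = dim(H_env) = d_env
= 18

18


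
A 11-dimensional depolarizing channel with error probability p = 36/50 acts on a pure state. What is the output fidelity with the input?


F = (1-p) + p/d
= (1 - 0.7200) + 0.7200/11
= 0.2800 + 0.0655
= 0.3455

0.3455


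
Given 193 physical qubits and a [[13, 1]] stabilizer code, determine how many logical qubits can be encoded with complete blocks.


Each code block uses 13 physical qubits for 1 logical qubit(s).
Number of complete blocks = floor(193 / 13) = 14
Logical qubits = 14 * 1
= 14

14


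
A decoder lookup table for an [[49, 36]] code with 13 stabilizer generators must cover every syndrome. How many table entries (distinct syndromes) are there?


Each stabilizer generator gives a binary (+1 or -1) measurement outcome.
With 13 independent generators:
Total syndromes = 2^13
= 8192

8192


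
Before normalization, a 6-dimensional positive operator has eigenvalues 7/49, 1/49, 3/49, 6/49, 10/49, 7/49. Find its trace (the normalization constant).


tr(M) = sum of eigenvalues
= 7/49 + 1/49 + 3/49 + 6/49 + 10/49 + 7/49
= 34/49
= 0.6939

0.6939


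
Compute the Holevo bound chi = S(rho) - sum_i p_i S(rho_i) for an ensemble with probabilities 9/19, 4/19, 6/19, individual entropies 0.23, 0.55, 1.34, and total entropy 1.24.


chi = S(rho) - sum_i p_i * S(rho_i)
Weighted entropy = 9/19 * 0.23 + 4/19 * 0.55 + 6/19 * 1.34
= 0.6479
chi = 1.24 - 0.6479
= 0.5921

0.5921


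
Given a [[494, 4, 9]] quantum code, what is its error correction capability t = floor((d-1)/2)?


Code parameters: [[494, 4, 9]], distance d = 9.
Number of correctable errors = floor((d-1)/2)
= floor((9 - 1)/2)
= floor(8/2)
= 4

4


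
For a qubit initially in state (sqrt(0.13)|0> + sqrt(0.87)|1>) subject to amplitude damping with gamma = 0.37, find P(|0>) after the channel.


For amplitude damping with parameter gamma on state sqrt(a)|0> + sqrt(b)|1>:
alpha^2 = 0.13, beta^2 = 0.87
P(|0>) = alpha^2 + gamma * beta^2
= 0.13 + 0.37 * 0.87
= 0.13 + 0.3219
= 0.4519

0.4519


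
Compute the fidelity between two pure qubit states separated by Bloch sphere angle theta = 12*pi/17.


For states separated by angle theta on Bloch sphere:
F = cos^2(theta/2)
theta = 12*pi/17 = 2.2176
theta/2 = 1.1088
cos(theta/2) = 0.4457
F = 0.1987

0.1987


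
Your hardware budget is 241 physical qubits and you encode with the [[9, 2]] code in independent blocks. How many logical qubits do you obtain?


Each code block uses 9 physical qubits for 2 logical qubit(s).
Number of complete blocks = floor(241 / 9) = 26
Logical qubits = 26 * 2
= 52

52


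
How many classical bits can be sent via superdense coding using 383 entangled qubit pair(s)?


Superdense coding allows 2 classical bits per shared entangled pair.
383 pair(s) -> 2 * 383 = 766 classical bits

766


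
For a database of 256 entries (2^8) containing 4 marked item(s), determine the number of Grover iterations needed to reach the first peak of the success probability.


After j Grover iterations the success probability is P(j) = sin^2((2j+1)*theta), where sin(theta) = sqrt(k/N).
N = 2^8 = 256, k = 4
sin(theta) = sqrt(k/N) = 0.125
theta = arcsin(sqrt(k/N)) = 0.1253278312 rad
P(j) reaches its first maximum when (2j+1)*theta is as close as possible to pi/2, i.e. j = round(pi/(4*theta) - 1/2).
pi/(4*theta) - 1/2 = 5.7667
(For comparison, the common estimate pi/4 * sqrt(N/k) = 6.2832; the exact maximiser is used here.)
Optimal iterations = 6

6


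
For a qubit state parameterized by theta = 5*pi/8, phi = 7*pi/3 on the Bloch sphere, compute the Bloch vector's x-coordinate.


theta = 1.9635, phi = 7.3304
r_x = sin(theta)*cos(phi) = 0.9239 * 0.5000
r_x = 0.4619

0.4619


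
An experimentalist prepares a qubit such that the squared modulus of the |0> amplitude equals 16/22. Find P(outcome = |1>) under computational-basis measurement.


|alpha|^2 = 16/22 = 0.7273
|beta|^2 = 1 - 16/22 = 6/22 = 0.2727
P(|1>) = |beta|^2 = 0.2727

0.2727


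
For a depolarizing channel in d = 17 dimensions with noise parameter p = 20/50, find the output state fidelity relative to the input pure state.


F = (1-p) + p/d
= (1 - 0.4000) + 0.4000/17
= 0.6000 + 0.0235
= 0.6235

0.6235


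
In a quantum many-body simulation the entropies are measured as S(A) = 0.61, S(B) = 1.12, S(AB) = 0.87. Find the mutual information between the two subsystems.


I(A:B) = S(A) + S(B) - S(AB)
= 0.61 + 1.12 - 0.87
= 0.8600

0.8600


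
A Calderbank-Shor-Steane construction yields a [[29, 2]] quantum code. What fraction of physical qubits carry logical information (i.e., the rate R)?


Code rate R = k/n
= 2/29
= 0.0690

0.0690


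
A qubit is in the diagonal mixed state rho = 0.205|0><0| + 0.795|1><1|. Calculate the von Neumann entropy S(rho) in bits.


S = -p*log2(p) - (1-p)*log2(1-p)
p = 0.2050, 1-p = 0.7950
= -0.2050 * log2(0.2050) - 0.7950 * log2(0.7950)
= -(-0.4687) - (-0.2631)
= 0.7318

0.7318


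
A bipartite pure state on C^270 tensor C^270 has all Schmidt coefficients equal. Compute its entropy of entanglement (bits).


For a maximally entangled state in d x d:
S = log2(d) = log2(270)
= 8.0768

8.0768
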